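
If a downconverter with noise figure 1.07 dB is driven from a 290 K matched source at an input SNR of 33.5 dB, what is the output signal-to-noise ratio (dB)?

32.43 dB

By definition F = SNR_in/SNR_out, so in dB: SNR_out = SNR_in − NF
SNR_out = 33.5 − 1.07 = 32.43 dB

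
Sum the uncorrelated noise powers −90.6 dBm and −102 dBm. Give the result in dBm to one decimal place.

−90.3 dBm

Convert to linear, add, convert back:
P₁ = 8.71×10⁻¹³ W, P₂ = 6.31×10⁻¹⁴ W
P_tot = 9.34×10⁻¹³ W → 10 log₁₀(P_tot / 10⁻³) = −90.3 dBm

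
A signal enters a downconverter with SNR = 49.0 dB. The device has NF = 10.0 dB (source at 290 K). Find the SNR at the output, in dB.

By definition F = SNR_in/SNR_out, so in dB: SNR_out = SNR_in − NF
SNR_out = 49.0 − 10.0 = 39.0 dB

39.0 dB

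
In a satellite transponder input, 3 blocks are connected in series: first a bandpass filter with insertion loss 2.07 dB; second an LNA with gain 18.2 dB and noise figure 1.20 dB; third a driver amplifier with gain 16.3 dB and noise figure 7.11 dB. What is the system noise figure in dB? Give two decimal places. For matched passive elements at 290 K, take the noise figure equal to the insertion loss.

3.47 dB

Convert to linear (a loss of L dB is a gain of −L dB): F_i = 10^(NF_i/10), G_i = 10^(G_i,dB/10)
  Stage 1: F_1 = 10^(2.07/10) = 1.611, G_1 = 10^(−2.07/10) = 0.6209
  Stage 2: F_2 = 10^(1.20/10) = 1.318, G_2 = 10^(18.2/10) = 66.07
  Stage 3: F_3 = 10^(7.11/10) = 5.140, G_3 = 10^(16.3/10) = 42.66
Friis cascade:
  F = 1.611 + (1.318 − 1)/0.6209 + (5.140 − 1)/41.02 = 2.224
NF = 10 log₁₀(2.224) = 3.47 dB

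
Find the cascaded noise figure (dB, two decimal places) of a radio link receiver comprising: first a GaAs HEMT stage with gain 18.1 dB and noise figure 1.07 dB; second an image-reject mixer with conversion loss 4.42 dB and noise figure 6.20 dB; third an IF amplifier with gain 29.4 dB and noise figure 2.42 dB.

Convert to linear (a loss of L dB is a gain of −L dB): F_i = 10^(NF_i/10), G_i = 10^(G_i,dB/10)
  Stage 1: F_1 = 10^(1.07/10) = 1.279, G_1 = 10^(18.1/10) = 64.57
  Stage 2: F_2 = 10^(6.20/10) = 4.169, G_2 = 10^(−4.42/10) = 0.3614
  Stage 3: F_3 = 10^(2.42/10) = 1.746, G_3 = 10^(29.4/10) = 871.0
Friis cascade:
  F = 1.279 + (4.169 − 1)/64.57 + (1.746 − 1)/23.33 = 1.360
NF = 10 log₁₀(1.360) = 1.34 dB

1.34 dB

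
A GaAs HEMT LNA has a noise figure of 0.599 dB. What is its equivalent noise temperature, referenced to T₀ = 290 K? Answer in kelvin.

F = 10^(0.599/10) = 1.14789
T_e = (F − 1)·T₀ = (1.14789 − 1) × 290 = 42.9 K

42.9 K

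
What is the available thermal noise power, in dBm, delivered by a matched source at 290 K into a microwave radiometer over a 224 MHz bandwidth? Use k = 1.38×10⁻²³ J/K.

−90.5 dBm

P_n = kTB = 1.38×10⁻²³ × 290 × 2.24×10⁸ = 8.96×10⁻¹³ W
In dBm: 10 log₁₀(8.96×10⁻¹³ / 10⁻³) = −90.5 dBm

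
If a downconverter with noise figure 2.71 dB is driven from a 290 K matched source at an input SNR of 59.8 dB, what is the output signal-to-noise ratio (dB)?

By definition F = SNR_in/SNR_out, so in dB: SNR_out = SNR_in − NF
SNR_out = 59.8 − 2.71 = 57.09 dB

57.09 dB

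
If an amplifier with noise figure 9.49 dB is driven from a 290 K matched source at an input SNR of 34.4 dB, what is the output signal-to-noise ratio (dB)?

24.91 dB

By definition F = SNR_in/SNR_out, so in dB: SNR_out = SNR_in − NF
SNR_out = 34.4 − 9.49 = 24.91 dB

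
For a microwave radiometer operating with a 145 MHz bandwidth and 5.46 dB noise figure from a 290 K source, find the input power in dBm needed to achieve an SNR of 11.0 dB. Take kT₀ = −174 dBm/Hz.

−75.9 dBm

Sensitivity = −174 + 10 log₁₀(B) + NF + SNR_min
= −174 + 81.61 + 5.46 + 11.0
= −75.93 dBm → −75.9 dBm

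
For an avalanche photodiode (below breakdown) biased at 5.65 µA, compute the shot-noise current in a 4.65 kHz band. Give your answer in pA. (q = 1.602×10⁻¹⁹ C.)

I_n = √(2qI·B)
2qI·B = 2 × 1.602×10⁻¹⁹ × 5.65×10⁻⁶ × 4.65×10³ = 8.42×10⁻²¹ A²
I_n = √(8.42×10⁻²¹) = 9.17×10⁻¹¹ A = 91.7 pA

91.7 pA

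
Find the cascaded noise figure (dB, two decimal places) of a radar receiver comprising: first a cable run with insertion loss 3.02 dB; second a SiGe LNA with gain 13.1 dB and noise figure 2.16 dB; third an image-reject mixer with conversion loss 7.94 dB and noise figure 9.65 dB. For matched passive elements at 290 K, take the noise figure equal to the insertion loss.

Convert to linear (a loss of L dB is a gain of −L dB): F_i = 10^(NF_i/10), G_i = 10^(G_i,dB/10)
  Stage 1: F_1 = 10^(3.02/10) = 2.004, G_1 = 10^(−3.02/10) = 0.4989
  Stage 2: F_2 = 10^(2.16/10) = 1.644, G_2 = 10^(13.1/10) = 20.42
  Stage 3: F_3 = 10^(9.65/10) = 9.226, G_3 = 10^(−7.94/10) = 0.1607
Friis cascade:
  F = 2.004 + (1.644 − 1)/0.4989 + (9.226 − 1)/10.19 = 4.104
NF = 10 log₁₀(4.104) = 6.13 dB

6.13 dB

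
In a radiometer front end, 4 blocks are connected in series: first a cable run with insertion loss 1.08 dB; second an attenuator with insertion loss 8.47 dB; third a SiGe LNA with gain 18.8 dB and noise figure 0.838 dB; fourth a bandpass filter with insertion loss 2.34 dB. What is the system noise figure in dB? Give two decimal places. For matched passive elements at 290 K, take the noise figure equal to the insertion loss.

10.42 dB

Convert to linear (a loss of L dB is a gain of −L dB): F_i = 10^(NF_i/10), G_i = 10^(G_i,dB/10)
  Stage 1: F_1 = 10^(1.08/10) = 1.282, G_1 = 10^(−1.08/10) = 0.7798
  Stage 2: F_2 = 10^(8.47/10) = 7.031, G_2 = 10^(−8.47/10) = 0.1422
  Stage 3: F_3 = 10^(0.838/10) = 1.213, G_3 = 10^(18.8/10) = 75.86
  Stage 4: F_4 = 10^(2.34/10) = 1.714, G_4 = 10^(−2.34/10) = 0.5834
Friis cascade:
  F = 1.282 + (7.031 − 1)/0.7798 + (1.213 − 1)/0.1109 + (1.714 − 1)/8.414 = 11.02
NF = 10 log₁₀(11.02) = 10.42 dB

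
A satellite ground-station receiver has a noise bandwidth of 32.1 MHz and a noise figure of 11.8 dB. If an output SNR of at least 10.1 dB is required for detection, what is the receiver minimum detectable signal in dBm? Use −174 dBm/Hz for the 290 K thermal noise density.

Sensitivity = −174 + 10 log₁₀(B) + NF + SNR_min
= −174 + 75.07 + 11.8 + 10.1
= −77.03 dBm → −77.0 dBm

−77.0 dBm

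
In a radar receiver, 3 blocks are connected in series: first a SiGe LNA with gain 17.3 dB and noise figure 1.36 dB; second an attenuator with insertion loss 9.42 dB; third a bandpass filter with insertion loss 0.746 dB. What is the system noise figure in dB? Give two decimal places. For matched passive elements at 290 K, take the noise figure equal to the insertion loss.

1.88 dB

Convert to linear (a loss of L dB is a gain of −L dB): F_i = 10^(NF_i/10), G_i = 10^(G_i,dB/10)
  Stage 1: F_1 = 10^(1.36/10) = 1.368, G_1 = 10^(17.3/10) = 53.70
  Stage 2: F_2 = 10^(9.42/10) = 8.750, G_2 = 10^(−9.42/10) = 0.1143
  Stage 3: F_3 = 10^(0.746/10) = 1.187, G_3 = 10^(−0.746/10) = 0.8422
Friis cascade:
  F = 1.368 + (8.750 − 1)/53.70 + (1.187 − 1)/6.138 = 1.543
NF = 10 log₁₀(1.543) = 1.88 dB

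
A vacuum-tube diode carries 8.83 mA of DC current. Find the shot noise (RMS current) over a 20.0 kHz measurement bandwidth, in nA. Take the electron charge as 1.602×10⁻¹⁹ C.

7.52 nA

I_n = √(2qI·B)
2qI·B = 2 × 1.602×10⁻¹⁹ × 8.83×10⁻³ × 2.00×10⁴ = 5.66×10⁻¹⁷ A²
I_n = √(5.66×10⁻¹⁷) = 7.52×10⁻⁹ A = 7.52 nA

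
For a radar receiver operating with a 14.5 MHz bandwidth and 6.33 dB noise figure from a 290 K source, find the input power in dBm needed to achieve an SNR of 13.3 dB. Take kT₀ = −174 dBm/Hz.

−82.8 dBm

Sensitivity = −174 + 10 log₁₀(B) + NF + SNR_min
= −174 + 71.61 + 6.33 + 13.3
= −82.76 dBm → −82.8 dBm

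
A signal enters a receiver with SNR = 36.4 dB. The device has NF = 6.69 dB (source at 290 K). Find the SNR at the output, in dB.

By definition F = SNR_in/SNR_out, so in dB: SNR_out = SNR_in − NF
SNR_out = 36.4 − 6.69 = 29.71 dB

29.71 dB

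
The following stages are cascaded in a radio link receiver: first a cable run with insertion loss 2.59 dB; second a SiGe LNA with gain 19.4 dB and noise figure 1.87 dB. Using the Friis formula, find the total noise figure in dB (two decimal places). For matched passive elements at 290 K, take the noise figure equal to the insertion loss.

4.46 dB

Convert to linear (a loss of L dB is a gain of −L dB): F_i = 10^(NF_i/10), G_i = 10^(G_i,dB/10)
  Stage 1: F_1 = 10^(2.59/10) = 1.816, G_1 = 10^(−2.59/10) = 0.5508
  Stage 2: F_2 = 10^(1.87/10) = 1.538, G_2 = 10^(19.4/10) = 87.10
Friis cascade:
  F = 1.816 + (1.538 − 1)/0.5508 = 2.793
NF = 10 log₁₀(2.793) = 4.46 dB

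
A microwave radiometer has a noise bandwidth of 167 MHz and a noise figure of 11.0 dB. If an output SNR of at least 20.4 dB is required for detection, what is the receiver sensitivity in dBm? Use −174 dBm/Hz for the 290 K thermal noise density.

−60.4 dBm

Sensitivity = −174 + 10 log₁₀(B) + NF + SNR_min
= −174 + 82.23 + 11.0 + 20.4
= −60.37 dBm → −60.4 dBm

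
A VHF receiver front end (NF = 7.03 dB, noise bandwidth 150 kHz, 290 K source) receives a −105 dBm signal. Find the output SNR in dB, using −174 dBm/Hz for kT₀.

10.2 dB

Noise floor: N = −174 + 10 log₁₀(B) + NF
10 log₁₀(1.50×10⁵) = 51.76 dB
N = −174 + 51.76 + 7.03 = −115.21 dBm
SNR = P_sig − N = −105 − (−115.21) = 10.21 dB → 10.2 dB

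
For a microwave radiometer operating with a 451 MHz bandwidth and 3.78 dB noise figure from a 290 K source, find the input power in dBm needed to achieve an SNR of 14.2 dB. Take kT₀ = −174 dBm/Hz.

Sensitivity = −174 + 10 log₁₀(B) + NF + SNR_min
= −174 + 86.54 + 3.78 + 14.2
= −69.48 dBm → −69.5 dBm

−69.5 dBm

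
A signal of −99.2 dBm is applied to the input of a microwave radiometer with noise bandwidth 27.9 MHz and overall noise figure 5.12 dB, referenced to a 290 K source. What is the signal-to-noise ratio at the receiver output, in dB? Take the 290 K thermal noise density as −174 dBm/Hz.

−4.8 dB

Noise floor: N = −174 + 10 log₁₀(B) + NF
10 log₁₀(2.79×10⁷) = 74.46 dB
N = −174 + 74.46 + 5.12 = −94.42 dBm
SNR = P_sig − N = −99.2 − (−94.42) = −4.78 dB → −4.8 dB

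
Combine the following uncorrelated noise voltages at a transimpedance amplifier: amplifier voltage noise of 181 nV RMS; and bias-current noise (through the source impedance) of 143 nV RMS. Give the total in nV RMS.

Uncorrelated sources add in power (mean-square): V_tot = √(ΣV_i²)
V_tot = √[(1.81×10⁻⁷)² + (1.43×10⁻⁷)²] = 2.31×10⁻⁷ V = 231 nV

231 nV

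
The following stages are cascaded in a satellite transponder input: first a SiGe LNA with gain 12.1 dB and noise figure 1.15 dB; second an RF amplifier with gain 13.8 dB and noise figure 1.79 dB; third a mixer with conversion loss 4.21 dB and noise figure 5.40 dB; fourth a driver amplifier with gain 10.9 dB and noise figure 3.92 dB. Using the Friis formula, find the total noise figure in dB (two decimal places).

1.31 dB

Convert to linear (a loss of L dB is a gain of −L dB): F_i = 10^(NF_i/10), G_i = 10^(G_i,dB/10)
  Stage 1: F_1 = 10^(1.15/10) = 1.303, G_1 = 10^(12.1/10) = 16.22
  Stage 2: F_2 = 10^(1.79/10) = 1.510, G_2 = 10^(13.8/10) = 23.99
  Stage 3: F_3 = 10^(5.40/10) = 3.467, G_3 = 10^(−4.21/10) = 0.3793
  Stage 4: F_4 = 10^(3.92/10) = 2.466, G_4 = 10^(10.9/10) = 12.30
Friis cascade:
  F = 1.303 + (1.510 − 1)/16.22 + (3.467 − 1)/389.0 + (2.466 − 1)/147.6 = 1.351
NF = 10 log₁₀(1.351) = 1.31 dB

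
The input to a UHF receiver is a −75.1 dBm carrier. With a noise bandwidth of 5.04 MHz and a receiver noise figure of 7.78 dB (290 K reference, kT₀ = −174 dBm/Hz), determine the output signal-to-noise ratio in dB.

24.1 dB

Noise floor: N = −174 + 10 log₁₀(B) + NF
10 log₁₀(5.04×10⁶) = 67.02 dB
N = −174 + 67.02 + 7.78 = −99.20 dBm
SNR = P_sig − N = −75.1 − (−99.20) = 24.10 dB → 24.1 dB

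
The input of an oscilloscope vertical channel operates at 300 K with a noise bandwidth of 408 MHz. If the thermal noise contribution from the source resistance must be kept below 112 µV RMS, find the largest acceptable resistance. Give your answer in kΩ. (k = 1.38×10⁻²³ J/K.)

Johnson–Nyquist: V_n = √(4kTRB) ⇒ R = V_n² / (4kTB)
4kTB = 4 × 1.38×10⁻²³ × 300 × 4.08×10⁸ = 6.76×10⁻¹²
R = (1.12×10⁻⁴)² / 6.76×10⁻¹² = 1.86×10³ Ω = 1.86 kΩ

1.86 kΩ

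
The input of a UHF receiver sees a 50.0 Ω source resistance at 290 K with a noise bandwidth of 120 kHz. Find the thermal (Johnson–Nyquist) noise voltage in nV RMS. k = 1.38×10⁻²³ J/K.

V_n = √(4kTRB)
4kTRB = 4 × 1.38×10⁻²³ × 290 × 5.00×10¹ × 1.20×10⁵ = 9.60×10⁻¹⁴ V²
V_n = √(9.60×10⁻¹⁴) = 3.10×10⁻⁷ V = 310 nV

310 nV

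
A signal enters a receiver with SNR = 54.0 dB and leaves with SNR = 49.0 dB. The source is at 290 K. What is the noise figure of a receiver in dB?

NF (dB) = SNR_in(dB) − SNR_out(dB) when the source is at T₀
NF = 54.0 − 49.0 = 5.0 dB

5.0 dB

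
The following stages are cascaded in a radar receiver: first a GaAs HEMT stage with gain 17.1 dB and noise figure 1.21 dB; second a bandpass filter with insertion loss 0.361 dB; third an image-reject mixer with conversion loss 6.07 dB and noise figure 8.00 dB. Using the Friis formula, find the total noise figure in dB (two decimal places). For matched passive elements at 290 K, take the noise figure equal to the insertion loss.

1.57 dB

Convert to linear (a loss of L dB is a gain of −L dB): F_i = 10^(NF_i/10), G_i = 10^(G_i,dB/10)
  Stage 1: F_1 = 10^(1.21/10) = 1.321, G_1 = 10^(17.1/10) = 51.29
  Stage 2: F_2 = 10^(0.361/10) = 1.087, G_2 = 10^(−0.361/10) = 0.9202
  Stage 3: F_3 = 10^(8.00/10) = 6.310, G_3 = 10^(−6.07/10) = 0.2472
Friis cascade:
  F = 1.321 + (1.087 − 1)/51.29 + (6.310 − 1)/47.20 = 1.435
NF = 10 log₁₀(1.435) = 1.57 dB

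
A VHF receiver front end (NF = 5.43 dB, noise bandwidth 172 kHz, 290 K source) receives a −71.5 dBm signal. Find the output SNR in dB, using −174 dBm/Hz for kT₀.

Noise floor: N = −174 + 10 log₁₀(B) + NF
10 log₁₀(1.72×10⁵) = 52.36 dB
N = −174 + 52.36 + 5.43 = −116.21 dBm
SNR = P_sig − N = −71.5 − (−116.21) = 44.71 dB → 44.7 dB

44.7 dB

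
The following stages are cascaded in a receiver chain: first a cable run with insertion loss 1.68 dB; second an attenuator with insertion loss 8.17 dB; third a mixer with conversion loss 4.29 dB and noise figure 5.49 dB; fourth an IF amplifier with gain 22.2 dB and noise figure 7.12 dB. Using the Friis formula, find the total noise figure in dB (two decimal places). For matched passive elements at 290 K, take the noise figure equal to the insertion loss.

21.52 dB

Convert to linear (a loss of L dB is a gain of −L dB): F_i = 10^(NF_i/10), G_i = 10^(G_i,dB/10)
  Stage 1: F_1 = 10^(1.68/10) = 1.472, G_1 = 10^(−1.68/10) = 0.6792
  Stage 2: F_2 = 10^(8.17/10) = 6.561, G_2 = 10^(−8.17/10) = 0.1524
  Stage 3: F_3 = 10^(5.49/10) = 3.540, G_3 = 10^(−4.29/10) = 0.3724
  Stage 4: F_4 = 10^(7.12/10) = 5.152, G_4 = 10^(22.2/10) = 166.0
Friis cascade:
  F = 1.472 + (6.561 − 1)/0.6792 + (3.540 − 1)/0.1035 + (5.152 − 1)/0.03855 = 141.9
NF = 10 log₁₀(141.9) = 21.52 dB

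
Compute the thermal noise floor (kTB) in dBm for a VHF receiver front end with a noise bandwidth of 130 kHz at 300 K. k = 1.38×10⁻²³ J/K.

−122.7 dBm

P_n = kTB = 1.38×10⁻²³ × 300 × 1.30×10⁵ = 5.38×10⁻¹⁶ W
In dBm: 10 log₁₀(5.38×10⁻¹⁶ / 10⁻³) = −122.7 dBm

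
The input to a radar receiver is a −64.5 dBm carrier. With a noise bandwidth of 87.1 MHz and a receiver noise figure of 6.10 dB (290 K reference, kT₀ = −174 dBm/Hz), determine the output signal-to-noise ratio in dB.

Noise floor: N = −174 + 10 log₁₀(B) + NF
10 log₁₀(8.71×10⁷) = 79.4 dB
N = −174 + 79.4 + 6.10 = −88.50 dBm
SNR = P_sig − N = −64.5 − (−88.50) = 24.00 dB → 24.0 dB

24.0 dB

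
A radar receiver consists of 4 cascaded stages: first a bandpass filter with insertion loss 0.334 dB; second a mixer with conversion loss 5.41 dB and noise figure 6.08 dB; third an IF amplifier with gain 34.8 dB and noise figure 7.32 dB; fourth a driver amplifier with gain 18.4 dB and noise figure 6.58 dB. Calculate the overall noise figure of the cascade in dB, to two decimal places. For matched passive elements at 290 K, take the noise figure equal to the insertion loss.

Convert to linear (a loss of L dB is a gain of −L dB): F_i = 10^(NF_i/10), G_i = 10^(G_i,dB/10)
  Stage 1: F_1 = 10^(0.334/10) = 1.080, G_1 = 10^(−0.334/10) = 0.9260
  Stage 2: F_2 = 10^(6.08/10) = 4.055, G_2 = 10^(−5.41/10) = 0.2877
  Stage 3: F_3 = 10^(7.32/10) = 5.395, G_3 = 10^(34.8/10) = 3020
  Stage 4: F_4 = 10^(6.58/10) = 4.550, G_4 = 10^(18.4/10) = 69.18
Friis cascade:
  F = 1.080 + (4.055 − 1)/0.9260 + (5.395 − 1)/0.2664 + (4.550 − 1)/804.6 = 20.88
NF = 10 log₁₀(20.88) = 13.20 dB

13.20 dB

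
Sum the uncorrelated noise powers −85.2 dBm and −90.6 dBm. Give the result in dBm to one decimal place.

Convert to linear, add, convert back:
P₁ = 3.02×10⁻¹² W, P₂ = 8.71×10⁻¹³ W
P_tot = 3.89×10⁻¹² W → 10 log₁₀(P_tot / 10⁻³) = −84.1 dBm

−84.1 dBm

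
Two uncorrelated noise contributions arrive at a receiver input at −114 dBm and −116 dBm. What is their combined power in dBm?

Convert to linear, add, convert back:
P₁ = 3.98×10⁻¹⁵ W, P₂ = 2.51×10⁻¹⁵ W
P_tot = 6.49×10⁻¹⁵ W → 10 log₁₀(P_tot / 10⁻³) = −111.9 dBm

−111.9 dBm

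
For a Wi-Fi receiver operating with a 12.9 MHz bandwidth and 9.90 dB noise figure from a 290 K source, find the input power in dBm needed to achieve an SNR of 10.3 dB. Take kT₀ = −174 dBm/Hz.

−82.7 dBm

Sensitivity = −174 + 10 log₁₀(B) + NF + SNR_min
= −174 + 71.11 + 9.90 + 10.3
= −82.69 dBm → −82.7 dBm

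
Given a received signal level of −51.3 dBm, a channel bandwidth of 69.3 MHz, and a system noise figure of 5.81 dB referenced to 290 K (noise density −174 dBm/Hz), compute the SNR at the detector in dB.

Noise floor: N = −174 + 10 log₁₀(B) + NF
10 log₁₀(6.93×10⁷) = 78.41 dB
N = −174 + 78.41 + 5.81 = −89.78 dBm
SNR = P_sig − N = −51.3 − (−89.78) = 38.48 dB → 38.5 dB

38.5 dB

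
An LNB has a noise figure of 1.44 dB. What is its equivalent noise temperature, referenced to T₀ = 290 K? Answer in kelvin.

114 K

F = 10^(1.44/10) = 1.39316
T_e = (F − 1)·T₀ = (1.39316 − 1) × 290 = 114 K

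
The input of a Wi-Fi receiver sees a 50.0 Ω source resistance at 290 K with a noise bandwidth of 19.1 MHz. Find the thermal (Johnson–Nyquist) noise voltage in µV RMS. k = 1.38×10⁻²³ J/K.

3.91 µV

V_n = √(4kTRB)
4kTRB = 4 × 1.38×10⁻²³ × 290 × 5.00×10¹ × 1.91×10⁷ = 1.53×10⁻¹¹ V²
V_n = √(1.53×10⁻¹¹) = 3.91×10⁻⁶ V = 3.91 µV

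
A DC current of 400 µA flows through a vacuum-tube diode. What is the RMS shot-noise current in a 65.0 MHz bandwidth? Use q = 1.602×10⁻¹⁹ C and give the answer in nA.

I_n = √(2qI·B)
2qI·B = 2 × 1.602×10⁻¹⁹ × 4.00×10⁻⁴ × 6.50×10⁷ = 8.33×10⁻¹⁵ A²
I_n = √(8.33×10⁻¹⁵) = 9.13×10⁻⁸ A = 91.3 nA

91.3 nA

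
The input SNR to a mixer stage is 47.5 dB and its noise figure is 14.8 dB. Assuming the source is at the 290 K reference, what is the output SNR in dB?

By definition F = SNR_in/SNR_out, so in dB: SNR_out = SNR_in − NF
SNR_out = 47.5 − 14.8 = 32.7 dB

32.7 dB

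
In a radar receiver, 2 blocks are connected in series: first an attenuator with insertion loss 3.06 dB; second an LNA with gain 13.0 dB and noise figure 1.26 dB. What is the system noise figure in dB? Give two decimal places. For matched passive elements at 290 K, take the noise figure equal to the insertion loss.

Convert to linear (a loss of L dB is a gain of −L dB): F_i = 10^(NF_i/10), G_i = 10^(G_i,dB/10)
  Stage 1: F_1 = 10^(3.06/10) = 2.023, G_1 = 10^(−3.06/10) = 0.4943
  Stage 2: F_2 = 10^(1.26/10) = 1.337, G_2 = 10^(13.0/10) = 19.95
Friis cascade:
  F = 2.023 + (1.337 − 1)/0.4943 = 2.704
NF = 10 log₁₀(2.704) = 4.32 dB

4.32 dB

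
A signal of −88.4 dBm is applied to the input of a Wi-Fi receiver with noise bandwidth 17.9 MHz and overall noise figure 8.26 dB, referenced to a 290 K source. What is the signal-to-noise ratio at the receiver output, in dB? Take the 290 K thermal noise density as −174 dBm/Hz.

Noise floor: N = −174 + 10 log₁₀(B) + NF
10 log₁₀(1.79×10⁷) = 72.53 dB
N = −174 + 72.53 + 8.26 = −93.21 dBm
SNR = P_sig − N = −88.4 − (−93.21) = 4.81 dB → 4.8 dB

4.8 dB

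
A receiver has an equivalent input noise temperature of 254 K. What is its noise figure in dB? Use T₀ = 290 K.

2.73 dB

F = 1 + T_e/T₀ = 1 + 254/290 = 1.87586
NF = 10 log₁₀(1.87586) = 2.73 dB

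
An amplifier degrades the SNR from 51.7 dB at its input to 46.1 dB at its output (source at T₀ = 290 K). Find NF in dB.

5.6 dB

NF (dB) = SNR_in(dB) − SNR_out(dB) when the source is at T₀
NF = 51.7 − 46.1 = 5.6 dB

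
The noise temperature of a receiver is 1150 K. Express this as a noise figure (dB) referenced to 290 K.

6.96 dB

F = 1 + T_e/T₀ = 1 + 1150/290 = 4.96552
NF = 10 log₁₀(4.96552) = 6.96 dB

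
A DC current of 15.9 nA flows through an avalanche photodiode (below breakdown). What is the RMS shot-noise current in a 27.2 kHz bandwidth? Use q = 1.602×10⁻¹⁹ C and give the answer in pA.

I_n = √(2qI·B)
2qI·B = 2 × 1.602×10⁻¹⁹ × 1.59×10⁻⁸ × 2.72×10⁴ = 1.39×10⁻²² A²
I_n = √(1.39×10⁻²²) = 1.18×10⁻¹¹ A = 11.8 pA

11.8 pA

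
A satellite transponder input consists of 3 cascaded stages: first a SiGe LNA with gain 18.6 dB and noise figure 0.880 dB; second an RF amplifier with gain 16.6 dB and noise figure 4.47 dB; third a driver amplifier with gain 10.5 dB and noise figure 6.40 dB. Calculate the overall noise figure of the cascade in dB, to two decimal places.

0.97 dB

Convert to linear (a loss of L dB is a gain of −L dB): F_i = 10^(NF_i/10), G_i = 10^(G_i,dB/10)
  Stage 1: F_1 = 10^(0.880/10) = 1.225, G_1 = 10^(18.6/10) = 72.44
  Stage 2: F_2 = 10^(4.47/10) = 2.799, G_2 = 10^(16.6/10) = 45.71
  Stage 3: F_3 = 10^(6.40/10) = 4.365, G_3 = 10^(10.5/10) = 11.22
Friis cascade:
  F = 1.225 + (2.799 − 1)/72.44 + (4.365 − 1)/3311 = 1.250
NF = 10 log₁₀(1.250) = 0.97 dB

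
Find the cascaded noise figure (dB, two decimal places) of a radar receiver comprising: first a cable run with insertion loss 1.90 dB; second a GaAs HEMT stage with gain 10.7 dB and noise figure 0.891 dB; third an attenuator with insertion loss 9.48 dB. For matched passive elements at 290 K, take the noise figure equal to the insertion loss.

Convert to linear (a loss of L dB is a gain of −L dB): F_i = 10^(NF_i/10), G_i = 10^(G_i,dB/10)
  Stage 1: F_1 = 10^(1.90/10) = 1.549, G_1 = 10^(−1.90/10) = 0.6457
  Stage 2: F_2 = 10^(0.891/10) = 1.228, G_2 = 10^(10.7/10) = 11.75
  Stage 3: F_3 = 10^(9.48/10) = 8.872, G_3 = 10^(−9.48/10) = 0.1127
Friis cascade:
  F = 1.549 + (1.228 − 1)/0.6457 + (8.872 − 1)/7.586 = 2.939
NF = 10 log₁₀(2.939) = 4.68 dB

4.68 dB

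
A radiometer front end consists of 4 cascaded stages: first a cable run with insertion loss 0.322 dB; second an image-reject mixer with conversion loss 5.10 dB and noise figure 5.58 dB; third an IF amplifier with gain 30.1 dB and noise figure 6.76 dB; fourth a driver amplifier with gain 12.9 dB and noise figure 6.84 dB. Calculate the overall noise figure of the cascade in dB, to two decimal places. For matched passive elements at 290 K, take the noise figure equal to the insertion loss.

12.29 dB

Convert to linear (a loss of L dB is a gain of −L dB): F_i = 10^(NF_i/10), G_i = 10^(G_i,dB/10)
  Stage 1: F_1 = 10^(0.322/10) = 1.077, G_1 = 10^(−0.322/10) = 0.9285
  Stage 2: F_2 = 10^(5.58/10) = 3.614, G_2 = 10^(−5.10/10) = 0.3090
  Stage 3: F_3 = 10^(6.76/10) = 4.742, G_3 = 10^(30.1/10) = 1023
  Stage 4: F_4 = 10^(6.84/10) = 4.831, G_4 = 10^(12.9/10) = 19.50
Friis cascade:
  F = 1.077 + (3.614 − 1)/0.9285 + (4.742 − 1)/0.2869 + (4.831 − 1)/293.6 = 16.95
NF = 10 log₁₀(16.95) = 12.29 dB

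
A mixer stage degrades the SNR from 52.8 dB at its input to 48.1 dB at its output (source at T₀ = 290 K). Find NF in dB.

NF (dB) = SNR_in(dB) − SNR_out(dB) when the source is at T₀
NF = 52.8 − 48.1 = 4.7 dB

4.7 dB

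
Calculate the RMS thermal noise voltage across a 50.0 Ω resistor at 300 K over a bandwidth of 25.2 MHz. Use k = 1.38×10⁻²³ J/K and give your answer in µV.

V_n = √(4kTRB)
4kTRB = 4 × 1.38×10⁻²³ × 300 × 5.00×10¹ × 2.52×10⁷ = 2.09×10⁻¹¹ V²
V_n = √(2.09×10⁻¹¹) = 4.57×10⁻⁶ V = 4.57 µV

4.57 µV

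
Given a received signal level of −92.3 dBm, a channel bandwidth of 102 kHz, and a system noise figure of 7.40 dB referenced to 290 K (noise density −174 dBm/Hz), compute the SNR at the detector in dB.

24.2 dB

Noise floor: N = −174 + 10 log₁₀(B) + NF
10 log₁₀(1.02×10⁵) = 50.09 dB
N = −174 + 50.09 + 7.40 = −116.51 dBm
SNR = P_sig − N = −92.3 − (−116.51) = 24.21 dB → 24.2 dB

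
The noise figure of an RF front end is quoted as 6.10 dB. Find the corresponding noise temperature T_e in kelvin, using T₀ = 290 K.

891 K

F = 10^(6.10/10) = 4.0738
T_e = (F − 1)·T₀ = (4.0738 − 1) × 290 = 891 K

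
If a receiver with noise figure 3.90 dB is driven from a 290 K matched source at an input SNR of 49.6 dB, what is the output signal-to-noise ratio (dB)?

45.70 dB

By definition F = SNR_in/SNR_out, so in dB: SNR_out = SNR_in − NF
SNR_out = 49.6 − 3.90 = 45.70 dB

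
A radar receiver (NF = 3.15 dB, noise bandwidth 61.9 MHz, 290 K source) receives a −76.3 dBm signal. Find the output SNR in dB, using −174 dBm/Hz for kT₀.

16.6 dB

Noise floor: N = −174 + 10 log₁₀(B) + NF
10 log₁₀(6.19×10⁷) = 77.92 dB
N = −174 + 77.92 + 3.15 = −92.93 dBm
SNR = P_sig − N = −76.3 − (−92.93) = 16.63 dB → 16.6 dB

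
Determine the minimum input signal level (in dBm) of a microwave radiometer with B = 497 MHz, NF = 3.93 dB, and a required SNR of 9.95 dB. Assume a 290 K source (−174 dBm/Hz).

−73.2 dBm

Sensitivity = −174 + 10 log₁₀(B) + NF + SNR_min
= −174 + 86.96 + 3.93 + 9.95
= −73.16 dBm → −73.2 dBm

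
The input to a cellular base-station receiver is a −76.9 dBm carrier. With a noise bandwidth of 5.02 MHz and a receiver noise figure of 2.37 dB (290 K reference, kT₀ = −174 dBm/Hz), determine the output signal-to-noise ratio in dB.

27.7 dB

Noise floor: N = −174 + 10 log₁₀(B) + NF
10 log₁₀(5.02×10⁶) = 67.01 dB
N = −174 + 67.01 + 2.37 = −104.62 dBm
SNR = P_sig − N = −76.9 − (−104.62) = 27.72 dB → 27.7 dB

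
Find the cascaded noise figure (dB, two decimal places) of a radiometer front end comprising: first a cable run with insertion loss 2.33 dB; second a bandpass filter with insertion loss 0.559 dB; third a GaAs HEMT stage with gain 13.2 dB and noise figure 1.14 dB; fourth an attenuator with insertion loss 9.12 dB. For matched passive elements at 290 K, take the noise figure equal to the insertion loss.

5.05 dB

Convert to linear (a loss of L dB is a gain of −L dB): F_i = 10^(NF_i/10), G_i = 10^(G_i,dB/10)
  Stage 1: F_1 = 10^(2.33/10) = 1.710, G_1 = 10^(−2.33/10) = 0.5848
  Stage 2: F_2 = 10^(0.559/10) = 1.137, G_2 = 10^(−0.559/10) = 0.8792
  Stage 3: F_3 = 10^(1.14/10) = 1.300, G_3 = 10^(13.2/10) = 20.89
  Stage 4: F_4 = 10^(9.12/10) = 8.166, G_4 = 10^(−9.12/10) = 0.1225
Friis cascade:
  F = 1.710 + (1.137 − 1)/0.5848 + (1.300 − 1)/0.5142 + (8.166 − 1)/10.74 = 3.196
NF = 10 log₁₀(3.196) = 5.05 dB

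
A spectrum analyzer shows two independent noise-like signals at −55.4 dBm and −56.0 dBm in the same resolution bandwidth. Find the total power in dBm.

Convert to linear, add, convert back:
P₁ = 2.88×10⁻⁹ W, P₂ = 2.51×10⁻⁹ W
P_tot = 5.40×10⁻⁹ W → 10 log₁₀(P_tot / 10⁻³) = −52.7 dBm

−52.7 dBm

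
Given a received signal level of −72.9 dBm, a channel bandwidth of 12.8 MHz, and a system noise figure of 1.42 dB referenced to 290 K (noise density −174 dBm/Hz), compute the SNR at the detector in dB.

Noise floor: N = −174 + 10 log₁₀(B) + NF
10 log₁₀(1.28×10⁷) = 71.07 dB
N = −174 + 71.07 + 1.42 = −101.51 dBm
SNR = P_sig − N = −72.9 − (−101.51) = 28.61 dB → 28.6 dB

28.6 dB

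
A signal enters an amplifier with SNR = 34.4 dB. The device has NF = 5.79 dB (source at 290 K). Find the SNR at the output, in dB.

By definition F = SNR_in/SNR_out, so in dB: SNR_out = SNR_in − NF
SNR_out = 34.4 − 5.79 = 28.61 dB

28.61 dB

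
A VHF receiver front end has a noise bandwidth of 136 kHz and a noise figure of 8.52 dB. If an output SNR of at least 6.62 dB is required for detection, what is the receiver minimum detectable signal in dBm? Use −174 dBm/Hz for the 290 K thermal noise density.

Sensitivity = −174 + 10 log₁₀(B) + NF + SNR_min
= −174 + 51.34 + 8.52 + 6.62
= −107.52 dBm → −107.5 dBm

−107.5 dBm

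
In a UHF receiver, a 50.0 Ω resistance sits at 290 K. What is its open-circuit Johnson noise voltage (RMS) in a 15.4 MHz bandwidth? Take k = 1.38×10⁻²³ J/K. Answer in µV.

3.51 µV

V_n = √(4kTRB)
4kTRB = 4 × 1.38×10⁻²³ × 290 × 5.00×10¹ × 1.54×10⁷ = 1.23×10⁻¹¹ V²
V_n = √(1.23×10⁻¹¹) = 3.51×10⁻⁶ V = 3.51 µV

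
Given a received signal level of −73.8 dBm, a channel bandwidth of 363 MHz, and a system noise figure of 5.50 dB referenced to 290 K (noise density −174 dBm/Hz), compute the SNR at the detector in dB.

9.1 dB

Noise floor: N = −174 + 10 log₁₀(B) + NF
10 log₁₀(3.63×10⁸) = 85.6 dB
N = −174 + 85.6 + 5.50 = −82.90 dBm
SNR = P_sig − N = −73.8 − (−82.90) = 9.10 dB → 9.1 dB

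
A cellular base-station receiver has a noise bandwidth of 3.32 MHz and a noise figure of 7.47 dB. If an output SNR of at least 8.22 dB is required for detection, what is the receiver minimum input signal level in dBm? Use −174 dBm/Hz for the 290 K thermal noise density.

Sensitivity = −174 + 10 log₁₀(B) + NF + SNR_min
= −174 + 65.21 + 7.47 + 8.22
= −93.10 dBm → −93.1 dBm

−93.1 dBm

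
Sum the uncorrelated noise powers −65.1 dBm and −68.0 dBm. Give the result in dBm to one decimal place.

−63.3 dBm

Convert to linear, add, convert back:
P₁ = 3.09×10⁻¹⁰ W, P₂ = 1.58×10⁻¹⁰ W
P_tot = 4.68×10⁻¹⁰ W → 10 log₁₀(P_tot / 10⁻³) = −63.3 dBm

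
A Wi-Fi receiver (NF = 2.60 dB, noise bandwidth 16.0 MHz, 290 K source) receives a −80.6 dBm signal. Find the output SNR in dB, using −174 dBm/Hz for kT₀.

Noise floor: N = −174 + 10 log₁₀(B) + NF
10 log₁₀(1.60×10⁷) = 72.04 dB
N = −174 + 72.04 + 2.60 = −99.36 dBm
SNR = P_sig − N = −80.6 − (−99.36) = 18.76 dB → 18.8 dB

18.8 dB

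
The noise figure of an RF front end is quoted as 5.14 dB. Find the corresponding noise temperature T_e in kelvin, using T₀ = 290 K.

657 K

F = 10^(5.14/10) = 3.26588
T_e = (F − 1)·T₀ = (3.26588 − 1) × 290 = 657 K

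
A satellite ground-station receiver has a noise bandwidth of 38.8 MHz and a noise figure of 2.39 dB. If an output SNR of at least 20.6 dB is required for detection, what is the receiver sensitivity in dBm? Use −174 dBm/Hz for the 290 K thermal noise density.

Sensitivity = −174 + 10 log₁₀(B) + NF + SNR_min
= −174 + 75.89 + 2.39 + 20.6
= −75.12 dBm → −75.1 dBm

−75.1 dBm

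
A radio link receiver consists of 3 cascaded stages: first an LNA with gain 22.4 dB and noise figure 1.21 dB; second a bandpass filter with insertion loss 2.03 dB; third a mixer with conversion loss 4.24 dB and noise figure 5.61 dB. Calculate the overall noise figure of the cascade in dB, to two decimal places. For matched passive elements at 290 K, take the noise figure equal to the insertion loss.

1.30 dB

Convert to linear (a loss of L dB is a gain of −L dB): F_i = 10^(NF_i/10), G_i = 10^(G_i,dB/10)
  Stage 1: F_1 = 10^(1.21/10) = 1.321, G_1 = 10^(22.4/10) = 173.8
  Stage 2: F_2 = 10^(2.03/10) = 1.596, G_2 = 10^(−2.03/10) = 0.6266
  Stage 3: F_3 = 10^(5.61/10) = 3.639, G_3 = 10^(−4.24/10) = 0.3767
Friis cascade:
  F = 1.321 + (1.596 − 1)/173.8 + (3.639 − 1)/108.9 = 1.349
NF = 10 log₁₀(1.349) = 1.30 dB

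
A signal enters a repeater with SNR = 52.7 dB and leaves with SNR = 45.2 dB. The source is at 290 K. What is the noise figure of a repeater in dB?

NF (dB) = SNR_in(dB) − SNR_out(dB) when the source is at T₀
NF = 52.7 − 45.2 = 7.5 dB

7.5 dB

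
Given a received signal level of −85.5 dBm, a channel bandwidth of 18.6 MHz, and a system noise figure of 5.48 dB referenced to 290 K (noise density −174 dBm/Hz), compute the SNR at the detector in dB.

10.3 dB

Noise floor: N = −174 + 10 log₁₀(B) + NF
10 log₁₀(1.86×10⁷) = 72.7 dB
N = −174 + 72.7 + 5.48 = −95.82 dBm
SNR = P_sig − N = −85.5 − (−95.82) = 10.32 dB → 10.3 dB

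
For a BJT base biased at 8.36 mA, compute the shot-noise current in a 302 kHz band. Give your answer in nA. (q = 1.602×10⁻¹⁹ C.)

I_n = √(2qI·B)
2qI·B = 2 × 1.602×10⁻¹⁹ × 8.36×10⁻³ × 3.02×10⁵ = 8.09×10⁻¹⁶ A²
I_n = √(8.09×10⁻¹⁶) = 2.84×10⁻⁸ A = 28.4 nA

28.4 nA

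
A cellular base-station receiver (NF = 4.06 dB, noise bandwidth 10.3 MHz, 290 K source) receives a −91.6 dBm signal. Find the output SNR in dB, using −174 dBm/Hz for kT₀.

8.2 dB

Noise floor: N = −174 + 10 log₁₀(B) + NF
10 log₁₀(1.03×10⁷) = 70.13 dB
N = −174 + 70.13 + 4.06 = −99.81 dBm
SNR = P_sig − N = −91.6 − (−99.81) = 8.21 dB → 8.2 dB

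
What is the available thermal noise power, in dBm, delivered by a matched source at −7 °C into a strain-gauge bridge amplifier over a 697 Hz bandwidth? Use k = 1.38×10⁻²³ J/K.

−145.9 dBm

T = −7 °C + 273.15 = 266.15 K
P_n = kTB = 1.38×10⁻²³ × 266.15 × 6.97×10² = 2.56×10⁻¹⁸ W
In dBm: 10 log₁₀(2.56×10⁻¹⁸ / 10⁻³) = −145.9 dBm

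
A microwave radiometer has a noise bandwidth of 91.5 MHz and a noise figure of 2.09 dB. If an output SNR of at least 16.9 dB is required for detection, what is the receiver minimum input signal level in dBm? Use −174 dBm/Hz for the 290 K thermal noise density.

Sensitivity = −174 + 10 log₁₀(B) + NF + SNR_min
= −174 + 79.61 + 2.09 + 16.9
= −75.40 dBm → −75.4 dBm

−75.4 dBm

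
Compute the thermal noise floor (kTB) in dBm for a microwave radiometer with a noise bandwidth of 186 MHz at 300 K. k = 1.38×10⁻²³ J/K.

−91.1 dBm

P_n = kTB = 1.38×10⁻²³ × 300 × 1.86×10⁸ = 7.70×10⁻¹³ W
In dBm: 10 log₁₀(7.70×10⁻¹³ / 10⁻³) = −91.1 dBm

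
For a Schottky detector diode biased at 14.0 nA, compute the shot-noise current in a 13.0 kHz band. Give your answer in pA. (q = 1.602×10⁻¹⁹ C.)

I_n = √(2qI·B)
2qI·B = 2 × 1.602×10⁻¹⁹ × 1.40×10⁻⁸ × 1.30×10⁴ = 5.83×10⁻²³ A²
I_n = √(5.83×10⁻²³) = 7.64×10⁻¹² A = 7.64 pA

7.64 pA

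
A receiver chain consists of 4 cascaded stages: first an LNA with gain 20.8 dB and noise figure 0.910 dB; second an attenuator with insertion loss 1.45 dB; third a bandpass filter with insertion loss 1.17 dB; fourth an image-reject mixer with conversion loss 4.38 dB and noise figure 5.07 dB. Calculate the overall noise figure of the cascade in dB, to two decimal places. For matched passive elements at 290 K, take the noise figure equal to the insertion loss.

1.05 dB

Convert to linear (a loss of L dB is a gain of −L dB): F_i = 10^(NF_i/10), G_i = 10^(G_i,dB/10)
  Stage 1: F_1 = 10^(0.910/10) = 1.233, G_1 = 10^(20.8/10) = 120.2
  Stage 2: F_2 = 10^(1.45/10) = 1.396, G_2 = 10^(−1.45/10) = 0.7161
  Stage 3: F_3 = 10^(1.17/10) = 1.309, G_3 = 10^(−1.17/10) = 0.7638
  Stage 4: F_4 = 10^(5.07/10) = 3.214, G_4 = 10^(−4.38/10) = 0.3648
Friis cascade:
  F = 1.233 + (1.396 − 1)/120.2 + (1.309 − 1)/86.10 + (3.214 − 1)/65.77 = 1.274
NF = 10 log₁₀(1.274) = 1.05 dB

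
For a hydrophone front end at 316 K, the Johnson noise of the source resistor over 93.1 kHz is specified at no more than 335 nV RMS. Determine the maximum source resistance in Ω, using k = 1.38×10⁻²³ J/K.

Johnson–Nyquist: V_n = √(4kTRB) ⇒ R = V_n² / (4kTB)
4kTB = 4 × 1.38×10⁻²³ × 316 × 9.31×10⁴ = 1.62×10⁻¹⁵
R = (3.35×10⁻⁷)² / 1.62×10⁻¹⁵ = 6.91×10¹ Ω = 69.1 Ω

69.1 Ω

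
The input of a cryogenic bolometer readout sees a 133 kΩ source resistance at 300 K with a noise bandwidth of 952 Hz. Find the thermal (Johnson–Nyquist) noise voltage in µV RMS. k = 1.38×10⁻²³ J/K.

1.45 µV

V_n = √(4kTRB)
4kTRB = 4 × 1.38×10⁻²³ × 300 × 1.33×10⁵ × 9.52×10² = 2.10×10⁻¹² V²
V_n = √(2.10×10⁻¹²) = 1.45×10⁻⁶ V = 1.45 µV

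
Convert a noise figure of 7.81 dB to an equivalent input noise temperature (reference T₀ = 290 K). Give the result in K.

1461 K

F = 10^(7.81/10) = 6.03949
T_e = (F − 1)·T₀ = (6.03949 − 1) × 290 = 1461 K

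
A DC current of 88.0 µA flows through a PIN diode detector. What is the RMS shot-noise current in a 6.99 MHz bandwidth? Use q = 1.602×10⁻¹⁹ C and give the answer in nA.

14.0 nA

I_n = √(2qI·B)
2qI·B = 2 × 1.602×10⁻¹⁹ × 8.80×10⁻⁵ × 6.99×10⁶ = 1.97×10⁻¹⁶ A²
I_n = √(1.97×10⁻¹⁶) = 1.40×10⁻⁸ A = 14.0 nA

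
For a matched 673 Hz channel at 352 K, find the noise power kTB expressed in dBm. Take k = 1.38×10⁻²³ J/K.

−144.9 dBm

P_n = kTB = 1.38×10⁻²³ × 352 × 6.73×10² = 3.27×10⁻¹⁸ W
In dBm: 10 log₁₀(3.27×10⁻¹⁸ / 10⁻³) = −144.9 dBm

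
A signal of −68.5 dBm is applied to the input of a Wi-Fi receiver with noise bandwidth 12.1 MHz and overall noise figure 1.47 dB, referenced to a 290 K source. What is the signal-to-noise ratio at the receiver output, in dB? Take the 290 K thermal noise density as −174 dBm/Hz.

33.2 dB

Noise floor: N = −174 + 10 log₁₀(B) + NF
10 log₁₀(1.21×10⁷) = 70.83 dB
N = −174 + 70.83 + 1.47 = −101.70 dBm
SNR = P_sig − N = −68.5 − (−101.70) = 33.20 dB → 33.2 dB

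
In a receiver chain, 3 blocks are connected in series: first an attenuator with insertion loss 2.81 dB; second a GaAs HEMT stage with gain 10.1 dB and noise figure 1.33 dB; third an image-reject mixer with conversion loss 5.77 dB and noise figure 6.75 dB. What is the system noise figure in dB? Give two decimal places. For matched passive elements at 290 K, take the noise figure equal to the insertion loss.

5.17 dB

Convert to linear (a loss of L dB is a gain of −L dB): F_i = 10^(NF_i/10), G_i = 10^(G_i,dB/10)
  Stage 1: F_1 = 10^(2.81/10) = 1.910, G_1 = 10^(−2.81/10) = 0.5236
  Stage 2: F_2 = 10^(1.33/10) = 1.358, G_2 = 10^(10.1/10) = 10.23
  Stage 3: F_3 = 10^(6.75/10) = 4.732, G_3 = 10^(−5.77/10) = 0.2649
Friis cascade:
  F = 1.910 + (1.358 − 1)/0.5236 + (4.732 − 1)/5.358 = 3.291
NF = 10 log₁₀(3.291) = 5.17 dB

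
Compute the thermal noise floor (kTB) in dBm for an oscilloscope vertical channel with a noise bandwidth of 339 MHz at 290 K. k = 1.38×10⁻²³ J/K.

−88.7 dBm

P_n = kTB = 1.38×10⁻²³ × 290 × 3.39×10⁸ = 1.36×10⁻¹² W
In dBm: 10 log₁₀(1.36×10⁻¹² / 10⁻³) = −88.7 dBm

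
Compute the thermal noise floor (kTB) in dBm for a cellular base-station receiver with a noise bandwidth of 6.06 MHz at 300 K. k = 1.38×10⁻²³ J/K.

−106.0 dBm

P_n = kTB = 1.38×10⁻²³ × 300 × 6.06×10⁶ = 2.51×10⁻¹⁴ W
In dBm: 10 log₁₀(2.51×10⁻¹⁴ / 10⁻³) = −106.0 dBm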